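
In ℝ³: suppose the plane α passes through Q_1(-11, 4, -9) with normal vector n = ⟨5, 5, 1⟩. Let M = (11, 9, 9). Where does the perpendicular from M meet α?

(-4, -6, 6)

α: n·r = n·Q_1 gives 5x + 5y + z = -44.
Foot = M − λn with λ = (n·M − d)/|n|² = (109 − (-44))/51 = 3.
Foot = (11, 9, 9) − 3·(5, 5, 1) = (-4, -6, 6).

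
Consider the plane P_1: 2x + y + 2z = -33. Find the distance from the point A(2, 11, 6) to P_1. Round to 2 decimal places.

n·A − d = (2)·(2) + (1)·(11) + (2)·(6) − (-33) = 60; |n| = √9.
Distance = |60| / √9 = 60/√9 ≈ 20.00.

20.00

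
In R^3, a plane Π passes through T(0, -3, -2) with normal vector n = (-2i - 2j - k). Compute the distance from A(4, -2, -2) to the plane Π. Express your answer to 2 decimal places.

Π: n·r = n·T gives -2x - 2y - z = 8.
n·A − d = (-2)·(4) + (-2)·(-2) + (-1)·(-2) − 8 = -10; |n| = √9.
Distance = |-10| / √9 = 10/√9 ≈ 3.33.

3.33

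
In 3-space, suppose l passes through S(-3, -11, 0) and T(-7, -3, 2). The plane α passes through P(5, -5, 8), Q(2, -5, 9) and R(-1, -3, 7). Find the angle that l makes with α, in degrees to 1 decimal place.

48.9

A direction vector for l is T − S = (-4, 8, 2).
PQ = (-3, 0, 1), PR = (-6, 2, -1); a normal to α is PQ × PR = (-2, -9, -6).
Using P: α has equation -2x - 9y - 6z = -13.
sin θ = |n·v| / (|n||v|) = |-76| / (√121 · √84) = 0.75384.
θ ≈ 48.9°.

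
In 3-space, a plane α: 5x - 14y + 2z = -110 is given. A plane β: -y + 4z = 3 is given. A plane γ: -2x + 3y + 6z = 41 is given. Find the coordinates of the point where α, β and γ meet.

(2, 9, 3)

Solving the 3×3 linear system 5x - 14y + 2z = -110, -y + 4z = 3, -2x + 3y + 6z = 41 (e.g. by elimination or Cramer's rule, determinant = 18) gives (2, 9, 3).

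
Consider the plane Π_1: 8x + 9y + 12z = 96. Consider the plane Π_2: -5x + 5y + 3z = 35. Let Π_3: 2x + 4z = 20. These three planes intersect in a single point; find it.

Solving the 3×3 linear system 8x + 9y + 12z = 96, -5x + 5y + 3z = 35, 2x + 4z = 20 (e.g. by elimination or Cramer's rule, determinant = 274) gives (0, 4, 5).

(0, 4, 5)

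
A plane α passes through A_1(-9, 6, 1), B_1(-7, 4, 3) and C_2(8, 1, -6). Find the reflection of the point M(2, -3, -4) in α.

(6, 5, 0)

A_1B_1 = (2, -2, 2), A_1C_2 = (17, -5, -7); a normal to α is A_1B_1 × A_1C_2 = (24, 48, 24).
Using A_1: α has equation 24x + 48y + 24z = 96.
λ = (n·M − d)/|n|² = (-192 − 96)/3456 = -1/12.
Reflection = M − 2λn = (2, -3, -4) − (-1/6)·(24, 48, 24) = (6, 5, 0).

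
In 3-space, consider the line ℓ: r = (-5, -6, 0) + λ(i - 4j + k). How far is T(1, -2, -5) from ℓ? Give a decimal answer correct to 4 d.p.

8.0312

Taking (-5, -6, 0) on ℓ with direction v = (1, -4, 1): w = T − (-5, -6, 0) = (6, 4, -5), and w × v = (-16, -11, -28).
Distance = |w × v| / |v| = √1161 / √18 ≈ 8.0312.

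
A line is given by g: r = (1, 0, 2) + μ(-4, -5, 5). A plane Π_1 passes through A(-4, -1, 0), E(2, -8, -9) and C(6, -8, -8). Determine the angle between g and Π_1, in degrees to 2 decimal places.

AE = (6, -7, -9), AC = (10, -7, -8); a normal to Π_1 is AE × AC = (-7, -42, 28).
Using A: Π_1 has equation -7x - 42y + 28z = 70.
sin θ = |n·v| / (|n||v|) = |378| / (√2597 · √66) = 0.91303.
θ ≈ 65.93°.

65.93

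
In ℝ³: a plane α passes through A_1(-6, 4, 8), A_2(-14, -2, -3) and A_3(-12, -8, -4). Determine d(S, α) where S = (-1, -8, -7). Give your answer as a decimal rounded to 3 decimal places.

A_1A_2 = (-8, -6, -11), A_1A_3 = (-6, -12, -12); a normal to α is A_1A_2 × A_1A_3 = (-60, -30, 60).
Using A_1: α has equation -60x - 30y + 60z = 720.
n·S − d = (-60)·(-1) + (-30)·(-8) + (60)·(-7) − 720 = -840; |n| = √8100.
Distance = |-840| / √8100 = 840/√8100 ≈ 9.333.

9.333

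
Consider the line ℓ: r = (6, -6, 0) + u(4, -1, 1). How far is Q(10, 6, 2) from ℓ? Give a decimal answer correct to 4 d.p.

Taking (6, -6, 0) on ℓ with direction v = (4, -1, 1): w = Q − (6, -6, 0) = (4, 12, 2), and w × v = (14, 4, -52).
Distance = |w × v| / |v| = √2916 / √18 ≈ 12.7279.

12.7279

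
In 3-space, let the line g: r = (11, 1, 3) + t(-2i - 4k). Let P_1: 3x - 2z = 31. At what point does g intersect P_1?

Substitute r = (11, 1, 3) + t(-2, 0, -4) into the plane: 27 + 2t = 31, so t = 2.
Intersection: (11, 1, 3) + 2·(-2, 0, -4) = (7, 1, -5).

(7, 1, -5)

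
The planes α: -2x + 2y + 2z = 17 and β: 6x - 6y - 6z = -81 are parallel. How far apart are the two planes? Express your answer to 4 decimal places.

2.8868

Rescale β by 1/(-3): -2x + 2y + 2z = 27. Then distance = |17 − 27| / √12 ≈ 2.8868.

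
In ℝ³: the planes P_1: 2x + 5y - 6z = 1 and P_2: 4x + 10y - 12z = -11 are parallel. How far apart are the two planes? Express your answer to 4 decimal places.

Rescale P_2 by 1/2: 2x + 5y - 6z = -11/2. Then distance = |1 − (-11/2)| / √65 ≈ 0.8062.

0.8062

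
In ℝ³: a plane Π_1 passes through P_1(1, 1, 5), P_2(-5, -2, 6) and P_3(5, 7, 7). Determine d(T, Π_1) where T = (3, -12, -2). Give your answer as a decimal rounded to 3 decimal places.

P_1P_2 = (-6, -3, 1), P_1P_3 = (4, 6, 2); a normal to Π_1 is P_1P_2 × P_1P_3 = (-12, 16, -24).
Using P_1: Π_1 has equation -12x + 16y - 24z = -116.
n·T − d = (-12)·(3) + (16)·(-12) + (-24)·(-2) − (-116) = -64; |n| = √976.
Distance = |-64| / √976 = 64/√976 ≈ 2.049.

2.049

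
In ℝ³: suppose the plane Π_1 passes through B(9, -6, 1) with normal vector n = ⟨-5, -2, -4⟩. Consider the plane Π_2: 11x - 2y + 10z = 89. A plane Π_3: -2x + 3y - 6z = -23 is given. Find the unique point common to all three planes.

Π_1: n·r = n·B gives -5x - 2y - 4z = -37.
Solving the 3×3 linear system -5x - 2y - 4z = -37, 11x - 2y + 10z = 89, -2x + 3y - 6z = -23 (e.g. by elimination or Cramer's rule, determinant = -118) gives (7, -1, 1).

(7, -1, 1)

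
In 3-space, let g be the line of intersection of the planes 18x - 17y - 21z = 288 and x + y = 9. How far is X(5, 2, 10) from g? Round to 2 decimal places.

13.66

Direction of g: (18, -17, -21) × (1, 1, 0) = (21, -21, 35).
A point on g: solving the two plane equations with x = 9 gives (9, 0, -6).
Taking (9, 0, -6) on g with direction v = (21, -21, 35): w = X − (9, 0, -6) = (-4, 2, 16), and w × v = (406, 476, 42).
Distance = |w × v| / |v| = √393176 / √2107 ≈ 13.66.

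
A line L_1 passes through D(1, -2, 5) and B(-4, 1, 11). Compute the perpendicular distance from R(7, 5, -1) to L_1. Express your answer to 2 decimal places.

9.60

A direction vector for L_1 is B − D = (-5, 3, 6).
Taking (1, -2, 5) on L_1 with direction v = (-5, 3, 6): w = R − (1, -2, 5) = (6, 7, -6), and w × v = (60, -6, 53).
Distance = |w × v| / |v| = √6445 / √70 ≈ 9.60.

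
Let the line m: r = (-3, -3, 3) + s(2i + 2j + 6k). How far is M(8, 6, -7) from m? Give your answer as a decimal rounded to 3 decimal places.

Taking (-3, -3, 3) on m with direction v = (2, 2, 6): w = M − (-3, -3, 3) = (11, 9, -10), and w × v = (74, -86, 4).
Distance = |w × v| / |v| = √12888 / √44 ≈ 17.115.

17.115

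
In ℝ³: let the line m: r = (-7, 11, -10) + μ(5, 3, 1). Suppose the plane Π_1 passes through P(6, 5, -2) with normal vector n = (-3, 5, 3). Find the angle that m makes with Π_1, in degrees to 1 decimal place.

Π_1: n·r = n·P gives -3x + 5y + 3z = 1.
sin θ = |n·v| / (|n||v|) = |3| / (√43 · √35) = 0.07733.
θ ≈ 4.4°.

4.4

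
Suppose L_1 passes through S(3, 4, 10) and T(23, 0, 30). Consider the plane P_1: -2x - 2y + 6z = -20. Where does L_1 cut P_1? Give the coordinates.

A direction vector for L_1 is T − S = (20, -4, 20).
Substitute r = (3, 4, 10) + t(20, -4, 20) into the plane: 46 + 88t = -20, so t = -3/4.
Intersection: (3, 4, 10) + (-3/4)·(20, -4, 20) = (-12, 7, -5).

(-12, 7, -5)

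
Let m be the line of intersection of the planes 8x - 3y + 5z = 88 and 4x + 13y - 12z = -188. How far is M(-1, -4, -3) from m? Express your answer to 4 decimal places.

11.6424

Direction of m: (8, -3, 5) × (4, 13, -12) = (-29, 116, 116).
A point on m: solving the two plane equations with x = 3 gives (3, -8, 8).
Taking (3, -8, 8) on m with direction v = (-29, 116, 116): w = M − (3, -8, 8) = (-4, 4, -11), and w × v = (1740, 783, -348).
Distance = |w × v| / |v| = √3761793 / √27753 ≈ 11.6424.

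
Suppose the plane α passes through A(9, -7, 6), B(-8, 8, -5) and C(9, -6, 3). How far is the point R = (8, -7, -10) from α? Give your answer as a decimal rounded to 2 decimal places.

AB = (-17, 15, -11), AC = (0, 1, -3); a normal to α is AB × AC = (-34, -51, -17).
Using A: α has equation -34x - 51y - 17z = -51.
n·R − d = (-34)·(8) + (-51)·(-7) + (-17)·(-10) − (-51) = 306; |n| = √4046.
Distance = |306| / √4046 = 306/√4046 ≈ 4.81.

4.81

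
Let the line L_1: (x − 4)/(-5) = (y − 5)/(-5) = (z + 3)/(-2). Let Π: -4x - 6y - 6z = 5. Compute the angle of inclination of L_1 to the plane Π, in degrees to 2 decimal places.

L_1 has direction (-5, -5, -2) through (4, 5, -3).
sin θ = |n·v| / (|n||v|) = |62| / (√88 · √54) = 0.89940.
θ ≈ 64.08°.

64.08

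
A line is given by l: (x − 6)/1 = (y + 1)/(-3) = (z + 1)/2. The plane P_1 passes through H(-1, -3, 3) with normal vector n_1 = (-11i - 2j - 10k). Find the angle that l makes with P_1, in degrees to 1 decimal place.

26.5

l has direction (1, -3, 2) through (6, -1, -1).
P_1: n_1·r = n_1·H gives -11x - 2y - 10z = -13.
sin θ = |n·v| / (|n||v|) = |-25| / (√225 · √14) = 0.44544.
θ ≈ 26.5°.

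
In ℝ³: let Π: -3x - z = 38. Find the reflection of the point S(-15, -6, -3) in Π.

(-9, -6, -1)

λ = (n·S − d)/|n|² = (48 − 38)/10 = 1.
Reflection = S − 2λn = (-15, -6, -3) − 2·(-3, 0, -1) = (-9, -6, -1).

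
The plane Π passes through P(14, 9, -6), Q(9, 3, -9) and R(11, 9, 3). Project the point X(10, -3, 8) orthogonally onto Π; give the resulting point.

PQ = (-5, -6, -3), PR = (-3, 0, 9); a normal to Π is PQ × PR = (-54, 54, -18).
Using P: Π has equation -54x + 54y - 18z = -162.
Foot = X − λn with λ = (n·X − d)/|n|² = (-846 − (-162))/6156 = -1/9.
Foot = (10, -3, 8) − (-1/9)·(-54, 54, -18) = (4, 3, 6).

(4, 3, 6)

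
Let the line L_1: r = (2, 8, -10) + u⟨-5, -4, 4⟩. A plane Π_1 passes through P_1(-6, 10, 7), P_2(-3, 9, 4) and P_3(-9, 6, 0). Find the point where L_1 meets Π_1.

P_1P_2 = (3, -1, -3), P_1P_3 = (-3, -4, -7); a normal to Π_1 is P_1P_2 × P_1P_3 = (-5, 30, -15).
Using P_1: Π_1 has equation -5x + 30y - 15z = 225.
Substitute r = (2, 8, -10) + t(-5, -4, 4) into the plane: 380 + (-155)t = 225, so t = 1.
Intersection: (2, 8, -10) + 1·(-5, -4, 4) = (-3, 4, -6).

(-3, 4, -6)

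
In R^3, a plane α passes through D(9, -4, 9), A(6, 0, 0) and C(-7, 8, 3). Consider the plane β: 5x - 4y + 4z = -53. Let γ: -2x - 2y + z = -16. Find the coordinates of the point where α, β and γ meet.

DA = (-3, 4, -9), DC = (-16, 12, -6); a normal to α is DA × DC = (84, 126, 28).
Using D: α has equation 84x + 126y + 28z = 504.
Solving the 3×3 linear system 84x + 126y + 28z = 504, 5x - 4y + 4z = -53, -2x - 2y + z = -16 (e.g. by elimination or Cramer's rule, determinant = -1806) gives (-1, 6, -6).

(-1, 6, -6)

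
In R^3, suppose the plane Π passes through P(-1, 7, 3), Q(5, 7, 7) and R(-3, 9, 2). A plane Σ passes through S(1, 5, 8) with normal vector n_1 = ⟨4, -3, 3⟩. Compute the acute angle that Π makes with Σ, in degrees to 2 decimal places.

PQ = (6, 0, 4), PR = (-2, 2, -1); a normal to Π is PQ × PR = (-8, -2, 12).
Using P: Π has equation -8x - 2y + 12z = 30.
Σ: n_1·r = n_1·S gives 4x - 3y + 3z = 13.
cos θ = |n₁·n₂| / (|n₁||n₂|) = |10| / (√212 · √34).
θ = arccos(0.11779) ≈ 83.24°.

83.24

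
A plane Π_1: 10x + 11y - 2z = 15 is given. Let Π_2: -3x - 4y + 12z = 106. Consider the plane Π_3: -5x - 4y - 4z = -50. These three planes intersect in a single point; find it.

(-2, 5, 10)

Solving the 3×3 linear system 10x + 11y - 2z = 15, -3x - 4y + 12z = 106, -5x - 4y - 4z = -50 (e.g. by elimination or Cramer's rule, determinant = -136) gives (-2, 5, 10).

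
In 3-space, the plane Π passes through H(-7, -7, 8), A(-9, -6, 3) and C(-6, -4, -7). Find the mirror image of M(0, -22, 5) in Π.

HA = (-2, 1, -5), HC = (1, 3, -15); a normal to Π is HA × HC = (0, -35, -7).
Using H: Π has equation -35y - 7z = 189.
λ = (n·M − d)/|n|² = (735 − 189)/1274 = 3/7.
Reflection = M − 2λn = (0, -22, 5) − (6/7)·(0, -35, -7) = (0, 8, 11).

(0, 8, 11)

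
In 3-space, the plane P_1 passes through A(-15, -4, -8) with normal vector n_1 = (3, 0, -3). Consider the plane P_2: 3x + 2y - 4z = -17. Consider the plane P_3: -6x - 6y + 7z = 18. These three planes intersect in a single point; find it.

P_1: n_1·r = n_1·A gives 3x - 3z = -21.
Solving the 3×3 linear system 3x - 3z = -21, 3x + 2y - 4z = -17, -6x - 6y + 7z = 18 (e.g. by elimination or Cramer's rule, determinant = -12) gives (-1, 5, 6).

(-1, 5, 6)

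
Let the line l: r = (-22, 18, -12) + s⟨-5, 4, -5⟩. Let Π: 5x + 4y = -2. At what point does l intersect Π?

Substitute r = (-22, 18, -12) + t(-5, 4, -5) into the plane: -38 + (-9)t = -2, so t = -4.
Intersection: (-22, 18, -12) + (-4)·(-5, 4, -5) = (-2, 2, 8).

(-2, 2, 8)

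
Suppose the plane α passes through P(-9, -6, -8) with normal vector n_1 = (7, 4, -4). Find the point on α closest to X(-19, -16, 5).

(-5, -8, -3)

α: n_1·r = n_1·P gives 7x + 4y - 4z = -55.
Foot = X − λn with λ = (n·X − d)/|n|² = (-217 − (-55))/81 = -2.
Foot = (-19, -16, 5) − (-2)·(7, 4, -4) = (-5, -8, -3).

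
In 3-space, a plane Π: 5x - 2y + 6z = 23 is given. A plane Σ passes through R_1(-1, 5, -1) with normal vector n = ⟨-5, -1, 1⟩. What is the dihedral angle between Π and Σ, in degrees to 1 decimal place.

66.1

Σ: n·r = n·R_1 gives -5x - y + z = -1.
cos θ = |n₁·n₂| / (|n₁||n₂|) = |-17| / (√65 · √27).
θ = arccos(0.40580) ≈ 66.1°.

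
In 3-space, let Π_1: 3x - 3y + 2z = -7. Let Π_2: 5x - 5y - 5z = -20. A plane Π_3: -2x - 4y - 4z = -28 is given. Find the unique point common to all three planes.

Solving the 3×3 linear system 3x - 3y + 2z = -7, 5x - 5y - 5z = -20, -2x - 4y - 4z = -28 (e.g. by elimination or Cramer's rule, determinant = -150) gives (2, 5, 1).

(2, 5, 1)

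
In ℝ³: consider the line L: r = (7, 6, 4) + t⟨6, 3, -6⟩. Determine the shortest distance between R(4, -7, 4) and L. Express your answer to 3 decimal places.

11.743

Taking (7, 6, 4) on L with direction v = (6, 3, -6): w = R − (7, 6, 4) = (-3, -13, 0), and w × v = (78, -18, 69).
Distance = |w × v| / |v| = √11169 / √81 ≈ 11.743.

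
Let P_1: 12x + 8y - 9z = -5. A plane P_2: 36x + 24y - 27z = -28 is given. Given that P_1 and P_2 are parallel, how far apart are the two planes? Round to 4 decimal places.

0.2549

Rescale P_2 by 1/3: 12x + 8y - 9z = -28/3. Then distance = |-5 − (-28/3)| / √289 ≈ 0.2549.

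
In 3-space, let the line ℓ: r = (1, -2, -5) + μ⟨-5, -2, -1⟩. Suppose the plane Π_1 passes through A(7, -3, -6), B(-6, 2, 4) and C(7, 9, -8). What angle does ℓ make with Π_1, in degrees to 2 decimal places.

49.92

AB = (-13, 5, 10), AC = (0, 12, -2); a normal to Π_1 is AB × AC = (-130, -26, -156).
Using A: Π_1 has equation -130x - 26y - 156z = 104.
sin θ = |n·v| / (|n||v|) = |858| / (√41912 · √30) = 0.76517.
θ ≈ 49.92°.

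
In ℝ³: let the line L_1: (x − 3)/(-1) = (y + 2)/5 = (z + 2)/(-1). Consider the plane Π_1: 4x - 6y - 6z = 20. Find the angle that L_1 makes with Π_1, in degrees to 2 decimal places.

L_1 has direction (-1, 5, -1) through (3, -2, -2).
sin θ = |n·v| / (|n||v|) = |-28| / (√88 · √27) = 0.57443.
θ ≈ 35.06°.

35.06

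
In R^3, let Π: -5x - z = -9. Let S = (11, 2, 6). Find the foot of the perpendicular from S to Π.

Foot = S − λn with λ = (n·S − d)/|n|² = (-61 − (-9))/26 = -2.
Foot = (11, 2, 6) − (-2)·(-5, 0, -1) = (1, 2, 4).

(1, 2, 4)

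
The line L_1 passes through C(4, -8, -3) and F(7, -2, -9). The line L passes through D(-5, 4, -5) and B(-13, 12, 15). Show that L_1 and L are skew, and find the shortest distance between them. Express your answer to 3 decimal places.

9.827

A direction vector for L_1 is F − C = (3, 6, -6).
A direction vector for L is B − D = (-8, 8, 20).
Common perpendicular direction n = (3, 6, -6) × (-8, 8, 20) = (168, -12, 72).
With w = (-5, 4, -5) − (4, -8, -3) = (-9, 12, -2), w · n = -1800.
Since n ≠ 0 the lines are not parallel, and w · n = -1800 ≠ 0 so they do not intersect; hence they are skew.
Distance = |w · n| / |n| = |-1800| / √33552 ≈ 9.827.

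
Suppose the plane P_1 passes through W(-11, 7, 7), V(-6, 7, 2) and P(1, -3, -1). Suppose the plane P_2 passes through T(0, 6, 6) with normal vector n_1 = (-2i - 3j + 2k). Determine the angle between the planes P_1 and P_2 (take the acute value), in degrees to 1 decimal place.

78.6

WV = (5, 0, -5), WP = (12, -10, -8); a normal to P_1 is WV × WP = (-50, -20, -50).
Using W: P_1 has equation -50x - 20y - 50z = 60.
P_2: n_1·r = n_1·T gives -2x - 3y + 2z = -6.
cos θ = |n₁·n₂| / (|n₁||n₂|) = |60| / (√5400 · √17).
θ = arccos(0.19803) ≈ 78.6°.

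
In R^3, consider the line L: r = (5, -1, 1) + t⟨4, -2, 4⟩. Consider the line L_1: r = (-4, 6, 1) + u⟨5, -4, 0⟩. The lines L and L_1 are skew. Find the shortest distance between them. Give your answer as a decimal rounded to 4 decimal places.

Common perpendicular direction n = (4, -2, 4) × (5, -4, 0) = (16, 20, -6).
With w = (-4, 6, 1) − (5, -1, 1) = (-9, 7, 0), w · n = -4.
Distance = |w · n| / |n| = |-4| / √692 ≈ 0.1521.

0.1521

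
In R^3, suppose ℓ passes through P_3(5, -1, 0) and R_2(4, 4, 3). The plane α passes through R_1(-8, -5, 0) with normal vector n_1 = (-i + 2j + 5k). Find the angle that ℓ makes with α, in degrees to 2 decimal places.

53.36

A direction vector for ℓ is R_2 − P_3 = (-1, 5, 3).
α: n_1·r = n_1·R_1 gives -x + 2y + 5z = -2.
sin θ = |n·v| / (|n||v|) = |26| / (√30 · √35) = 0.80238.
θ ≈ 53.36°.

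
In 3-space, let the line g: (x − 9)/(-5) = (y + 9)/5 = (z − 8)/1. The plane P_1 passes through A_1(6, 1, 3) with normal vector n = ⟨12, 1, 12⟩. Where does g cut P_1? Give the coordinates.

(-1, 1, 10)

g has direction (-5, 5, 1) through (9, -9, 8).
P_1: n·r = n·A_1 gives 12x + y + 12z = 109.
Substitute r = (9, -9, 8) + t(-5, 5, 1) into the plane: 195 + (-43)t = 109, so t = 2.
Intersection: (9, -9, 8) + 2·(-5, 5, 1) = (-1, 1, 10).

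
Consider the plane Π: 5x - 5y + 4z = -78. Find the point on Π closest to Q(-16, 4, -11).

(-11, -1, -7)

Foot = Q − λn with λ = (n·Q − d)/|n|² = (-144 − (-78))/66 = -1.
Foot = (-16, 4, -11) − (-1)·(5, -5, 4) = (-11, -1, -7).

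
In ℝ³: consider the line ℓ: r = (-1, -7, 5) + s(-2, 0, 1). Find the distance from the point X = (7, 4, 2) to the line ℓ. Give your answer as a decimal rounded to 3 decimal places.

Taking (-1, -7, 5) on ℓ with direction v = (-2, 0, 1): w = X − (-1, -7, 5) = (8, 11, -3), and w × v = (11, -2, 22).
Distance = |w × v| / |v| = √609 / √5 ≈ 11.036.

11.036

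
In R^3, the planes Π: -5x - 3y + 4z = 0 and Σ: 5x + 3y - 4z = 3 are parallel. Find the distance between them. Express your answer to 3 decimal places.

Rescale Σ by 1/(-1): -5x - 3y + 4z = -3. Then distance = |0 − (-3)| / √50 ≈ 0.424.

0.424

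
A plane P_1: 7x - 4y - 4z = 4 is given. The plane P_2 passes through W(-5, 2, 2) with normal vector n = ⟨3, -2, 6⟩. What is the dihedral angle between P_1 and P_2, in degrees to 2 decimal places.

85.45

P_2: n·r = n·W gives 3x - 2y + 6z = -7.
cos θ = |n₁·n₂| / (|n₁||n₂|) = |5| / (√81 · √49).
θ = arccos(0.07937) ≈ 85.45°.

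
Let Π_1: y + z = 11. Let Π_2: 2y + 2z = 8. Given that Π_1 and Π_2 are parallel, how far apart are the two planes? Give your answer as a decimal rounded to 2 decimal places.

Rescale Π_2 by 1/2: y + z = 4. Then distance = |11 − 4| / √2 ≈ 4.95.

4.95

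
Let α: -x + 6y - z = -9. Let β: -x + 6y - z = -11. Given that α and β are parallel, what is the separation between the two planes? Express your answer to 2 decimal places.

0.32

Same normal n = (-1, 6, -1) with |n| = √38; distance = |-9 − (-11)| / |n| = 2/√38 ≈ 0.32.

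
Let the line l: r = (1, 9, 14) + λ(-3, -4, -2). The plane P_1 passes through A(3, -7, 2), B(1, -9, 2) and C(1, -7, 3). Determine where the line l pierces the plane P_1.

(-5, 1, 10)

AB = (-2, -2, 0), AC = (-2, 0, 1); a normal to P_1 is AB × AC = (-2, 2, -4).
Using A: P_1 has equation -2x + 2y - 4z = -28.
Substitute r = (1, 9, 14) + t(-3, -4, -2) into the plane: -40 + 6t = -28, so t = 2.
Intersection: (1, 9, 14) + 2·(-3, -4, -2) = (-5, 1, 10).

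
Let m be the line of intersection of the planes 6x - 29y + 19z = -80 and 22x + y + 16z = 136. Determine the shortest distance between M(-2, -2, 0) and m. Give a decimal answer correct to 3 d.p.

9.749

Direction of m: (6, -29, 19) × (22, 1, 16) = (-483, 322, 644).
A point on m: solving the two plane equations with x = 3 gives (3, 6, 4).
Taking (3, 6, 4) on m with direction v = (-483, 322, 644): w = M − (3, 6, 4) = (-5, -8, -4), and w × v = (-3864, 5152, -5474).
Distance = |w × v| / |v| = √71438276 / √751709 ≈ 9.749.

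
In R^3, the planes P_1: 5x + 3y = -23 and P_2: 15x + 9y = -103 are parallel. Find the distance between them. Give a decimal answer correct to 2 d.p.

1.94

Rescale P_2 by 1/3: 5x + 3y = -103/3. Then distance = |-23 − (-103/3)| / √34 ≈ 1.94.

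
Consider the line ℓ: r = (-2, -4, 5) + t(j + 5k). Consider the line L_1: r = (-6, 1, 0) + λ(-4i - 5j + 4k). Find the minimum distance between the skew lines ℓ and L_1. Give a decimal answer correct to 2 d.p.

Common perpendicular direction n = (0, 1, 5) × (-4, -5, 4) = (29, -20, 4).
With w = (-6, 1, 0) − (-2, -4, 5) = (-4, 5, -5), w · n = -236.
Distance = |w · n| / |n| = |-236| / √1257 ≈ 6.66.

6.66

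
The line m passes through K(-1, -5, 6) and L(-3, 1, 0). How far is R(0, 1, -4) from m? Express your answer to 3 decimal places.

4.554

A direction vector for m is L − K = (-2, 6, -6).
Taking (-1, -5, 6) on m with direction v = (-2, 6, -6): w = R − (-1, -5, 6) = (1, 6, -10), and w × v = (24, 26, 18).
Distance = |w × v| / |v| = √1576 / √76 ≈ 4.554.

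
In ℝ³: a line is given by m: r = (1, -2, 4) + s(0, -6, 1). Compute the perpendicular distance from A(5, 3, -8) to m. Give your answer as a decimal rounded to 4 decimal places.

Taking (1, -2, 4) on m with direction v = (0, -6, 1): w = A − (1, -2, 4) = (4, 5, -12), and w × v = (-67, -4, -24).
Distance = |w × v| / |v| = √5081 / √37 ≈ 11.7185.

11.7185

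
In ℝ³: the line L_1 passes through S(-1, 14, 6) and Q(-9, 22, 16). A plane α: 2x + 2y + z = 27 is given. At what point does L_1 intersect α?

A direction vector for L_1 is Q − S = (-8, 8, 10).
Substitute r = (-1, 14, 6) + t(-8, 8, 10) into the plane: 32 + 10t = 27, so t = -1/2.
Intersection: (-1, 14, 6) + (-1/2)·(-8, 8, 10) = (3, 10, 1).

(3, 10, 1)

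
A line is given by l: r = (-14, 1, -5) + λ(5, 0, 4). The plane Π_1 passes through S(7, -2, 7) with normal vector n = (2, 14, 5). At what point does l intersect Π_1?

Π_1: n·r = n·S gives 2x + 14y + 5z = 21.
Substitute r = (-14, 1, -5) + t(5, 0, 4) into the plane: -39 + 30t = 21, so t = 2.
Intersection: (-14, 1, -5) + 2·(5, 0, 4) = (-4, 1, 3).

(-4, 1, 3)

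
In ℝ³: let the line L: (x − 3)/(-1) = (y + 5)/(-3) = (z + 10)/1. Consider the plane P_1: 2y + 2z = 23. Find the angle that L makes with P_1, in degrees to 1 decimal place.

25.2

L has direction (-1, -3, 1) through (3, -5, -10).
sin θ = |n·v| / (|n||v|) = |-4| / (√8 · √11) = 0.42640.
θ ≈ 25.2°.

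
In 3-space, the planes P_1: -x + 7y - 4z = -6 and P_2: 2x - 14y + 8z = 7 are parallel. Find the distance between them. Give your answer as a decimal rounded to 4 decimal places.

0.3077

Rescale P_2 by 1/(-2): -x + 7y - 4z = -7/2. Then distance = |-6 − (-7/2)| / √66 ≈ 0.3077.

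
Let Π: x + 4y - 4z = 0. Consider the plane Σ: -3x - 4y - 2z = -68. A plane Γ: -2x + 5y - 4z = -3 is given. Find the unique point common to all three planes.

Solving the 3×3 linear system x + 4y - 4z = 0, -3x - 4y - 2z = -68, -2x + 5y - 4z = -3 (e.g. by elimination or Cramer's rule, determinant = 86) gives (4, 9, 10).

(4, 9, 10)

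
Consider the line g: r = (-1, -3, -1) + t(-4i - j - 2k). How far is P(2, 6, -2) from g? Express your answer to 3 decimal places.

8.591

Taking (-1, -3, -1) on g with direction v = (-4, -1, -2): w = P − (-1, -3, -1) = (3, 9, -1), and w × v = (-19, 10, 33).
Distance = |w × v| / |v| = √1550 / √21 ≈ 8.591.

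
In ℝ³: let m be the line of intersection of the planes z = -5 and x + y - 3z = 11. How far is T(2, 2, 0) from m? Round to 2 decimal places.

Direction of m: (0, 0, 1) × (1, 1, -3) = (-1, 1, 0).
A point on m: solving the two plane equations with x = -1 gives (-1, -3, -5).
Taking (-1, -3, -5) on m with direction v = (-1, 1, 0): w = T − (-1, -3, -5) = (3, 5, 5), and w × v = (-5, -5, 8).
Distance = |w × v| / |v| = √114 / √2 ≈ 7.55.

7.55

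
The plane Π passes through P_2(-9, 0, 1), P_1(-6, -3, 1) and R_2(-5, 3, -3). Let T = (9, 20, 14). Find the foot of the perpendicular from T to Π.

(-3, 8, -7)

P_2P_1 = (3, -3, 0), P_2R_2 = (4, 3, -4); a normal to Π is P_2P_1 × P_2R_2 = (12, 12, 21).
Using P_2: Π has equation 12x + 12y + 21z = -87.
Foot = T − λn with λ = (n·T − d)/|n|² = (642 − (-87))/729 = 1.
Foot = (9, 20, 14) − 1·(12, 12, 21) = (-3, 8, -7).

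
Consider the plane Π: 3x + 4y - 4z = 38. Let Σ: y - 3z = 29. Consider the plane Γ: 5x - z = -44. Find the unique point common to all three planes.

(-10, 11, -6)

Solving the 3×3 linear system 3x + 4y - 4z = 38, y - 3z = 29, 5x - z = -44 (e.g. by elimination or Cramer's rule, determinant = -43) gives (-10, 11, -6).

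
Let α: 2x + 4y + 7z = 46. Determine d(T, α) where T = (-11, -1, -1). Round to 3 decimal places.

n·T − d = (2)·(-11) + (4)·(-1) + (7)·(-1) − 46 = -79; |n| = √69.
Distance = |-79| / √69 = 79/√69 ≈ 9.510.

9.510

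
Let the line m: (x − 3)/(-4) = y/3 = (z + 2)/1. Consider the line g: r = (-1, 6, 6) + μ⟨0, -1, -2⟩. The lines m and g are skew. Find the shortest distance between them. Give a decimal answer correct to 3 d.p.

m has direction (-4, 3, 1) through (3, 0, -2).
Common perpendicular direction n = (-4, 3, 1) × (0, -1, -2) = (-5, -8, 4).
With w = (-1, 6, 6) − (3, 0, -2) = (-4, 6, 8), w · n = 4.
Distance = |w · n| / |n| = |4| / √105 ≈ 0.390.

0.390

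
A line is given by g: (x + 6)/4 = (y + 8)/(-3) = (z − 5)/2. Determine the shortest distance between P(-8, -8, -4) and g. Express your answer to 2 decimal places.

g has direction (4, -3, 2) through (-6, -8, 5).
Taking (-6, -8, 5) on g with direction v = (4, -3, 2): w = P − (-6, -8, 5) = (-2, 0, -9), and w × v = (-27, -32, 6).
Distance = |w × v| / |v| = √1789 / √29 ≈ 7.85.

7.85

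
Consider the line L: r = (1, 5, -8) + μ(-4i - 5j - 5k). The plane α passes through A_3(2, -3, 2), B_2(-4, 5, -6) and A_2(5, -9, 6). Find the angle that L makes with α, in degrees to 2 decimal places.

A_3B_2 = (-6, 8, -8), A_3A_2 = (3, -6, 4); a normal to α is A_3B_2 × A_3A_2 = (-16, 0, 12).
Using A_3: α has equation -16x + 12z = -8.
sin θ = |n·v| / (|n||v|) = |4| / (√400 · √66) = 0.02462.
θ ≈ 1.41°.

1.41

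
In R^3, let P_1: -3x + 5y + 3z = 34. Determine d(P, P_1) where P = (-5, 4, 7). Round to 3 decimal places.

3.355

n·P − d = (-3)·(-5) + (5)·(4) + (3)·(7) − 34 = 22; |n| = √43.
Distance = |22| / √43 = 22/√43 ≈ 3.355.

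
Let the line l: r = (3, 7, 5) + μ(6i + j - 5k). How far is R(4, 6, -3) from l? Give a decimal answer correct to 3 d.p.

5.774

Taking (3, 7, 5) on l with direction v = (6, 1, -5): w = R − (3, 7, 5) = (1, -1, -8), and w × v = (13, -43, 7).
Distance = |w × v| / |v| = √2067 / √62 ≈ 5.774.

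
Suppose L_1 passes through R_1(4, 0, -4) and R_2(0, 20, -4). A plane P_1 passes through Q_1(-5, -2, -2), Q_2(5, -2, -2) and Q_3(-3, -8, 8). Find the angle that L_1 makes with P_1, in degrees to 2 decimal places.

57.23

A direction vector for L_1 is R_2 − R_1 = (-4, 20, 0).
Q_1Q_2 = (10, 0, 0), Q_1Q_3 = (2, -6, 10); a normal to P_1 is Q_1Q_2 × Q_1Q_3 = (0, -100, -60).
Using Q_1: P_1 has equation -100y - 60z = 320.
sin θ = |n·v| / (|n||v|) = |-2000| / (√13600 · √416) = 0.84084.
θ ≈ 57.23°.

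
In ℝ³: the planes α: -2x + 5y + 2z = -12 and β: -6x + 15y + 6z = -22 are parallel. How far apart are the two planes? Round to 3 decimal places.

0.812

Rescale β by 1/3: -2x + 5y + 2z = -22/3. Then distance = |-12 − (-22/3)| / √33 ≈ 0.812.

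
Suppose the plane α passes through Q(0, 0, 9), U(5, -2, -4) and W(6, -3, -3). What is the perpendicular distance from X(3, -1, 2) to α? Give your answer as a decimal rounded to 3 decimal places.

0.254

QU = (5, -2, -13), QW = (6, -3, -12); a normal to α is QU × QW = (-15, -18, -3).
Using Q: α has equation -15x - 18y - 3z = -27.
n·X − d = (-15)·(3) + (-18)·(-1) + (-3)·(2) − (-27) = -6; |n| = √558.
Distance = |-6| / √558 = 6/√558 ≈ 0.254.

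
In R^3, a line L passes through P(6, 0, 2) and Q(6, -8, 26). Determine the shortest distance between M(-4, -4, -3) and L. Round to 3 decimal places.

A direction vector for L is Q − P = (0, -8, 24).
Taking (6, 0, 2) on L with direction v = (0, -8, 24): w = M − (6, 0, 2) = (-10, -4, -5), and w × v = (-136, 240, 80).
Distance = |w × v| / |v| = √82496 / √640 ≈ 11.353.

11.353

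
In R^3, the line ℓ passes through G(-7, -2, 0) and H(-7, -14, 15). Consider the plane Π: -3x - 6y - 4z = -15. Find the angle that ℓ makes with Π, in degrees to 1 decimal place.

4.6

A direction vector for ℓ is H − G = (0, -12, 15).
sin θ = |n·v| / (|n||v|) = |12| / (√61 · √369) = 0.07998.
θ ≈ 4.6°.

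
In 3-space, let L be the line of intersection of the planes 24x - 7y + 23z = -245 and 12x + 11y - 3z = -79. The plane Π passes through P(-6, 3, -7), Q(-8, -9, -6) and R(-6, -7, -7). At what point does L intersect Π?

Direction of L: (24, -7, 23) × (12, 11, -3) = (-232, 348, 348).
A point on L: solving the two plane equations with x = -10 gives (-10, 4, 1).
PQ = (-2, -12, 1), PR = (0, -10, 0); a normal to Π is PQ × PR = (10, 0, 20).
Using P: Π has equation 10x + 20z = -200.
Substitute r = (-10, 4, 1) + t(-232, 348, 348) into the plane: -80 + 4640t = -200, so t = -3/116.
Intersection: (-10, 4, 1) + (-3/116)·(-232, 348, 348) = (-4, -5, -8).

(-4, -5, -8)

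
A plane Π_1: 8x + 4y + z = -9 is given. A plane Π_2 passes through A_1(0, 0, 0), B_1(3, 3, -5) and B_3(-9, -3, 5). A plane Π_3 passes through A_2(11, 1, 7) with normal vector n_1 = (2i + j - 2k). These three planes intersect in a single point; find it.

(-2, 3, -5)

A_1B_1 = (3, 3, -5), A_1B_3 = (-9, -3, 5); a normal to Π_2 is A_1B_1 × A_1B_3 = (0, 30, 18).
Using A_1: Π_2 has equation 30y + 18z = 0.
Π_3: n_1·r = n_1·A_2 gives 2x + y - 2z = 9.
Solving the 3×3 linear system 8x + 4y + z = -9, 30y + 18z = 0, 2x + y - 2z = 9 (e.g. by elimination or Cramer's rule, determinant = -540) gives (-2, 3, -5).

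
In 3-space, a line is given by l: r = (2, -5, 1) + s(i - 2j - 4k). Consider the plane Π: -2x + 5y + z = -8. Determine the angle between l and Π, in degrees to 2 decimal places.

39.60

sin θ = |n·v| / (|n||v|) = |-16| / (√30 · √21) = 0.63746.
θ ≈ 39.60°.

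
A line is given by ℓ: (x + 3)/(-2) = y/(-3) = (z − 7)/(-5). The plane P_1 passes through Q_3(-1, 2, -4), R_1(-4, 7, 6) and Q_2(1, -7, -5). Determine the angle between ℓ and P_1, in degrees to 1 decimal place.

ℓ has direction (-2, -3, -5) through (-3, 0, 7).
Q_3R_1 = (-3, 5, 10), Q_3Q_2 = (2, -9, -1); a normal to P_1 is Q_3R_1 × Q_3Q_2 = (85, 17, 17).
Using Q_3: P_1 has equation 85x + 17y + 17z = -119.
sin θ = |n·v| / (|n||v|) = |-306| / (√7803 · √38) = 0.56195.
θ ≈ 34.2°.

34.2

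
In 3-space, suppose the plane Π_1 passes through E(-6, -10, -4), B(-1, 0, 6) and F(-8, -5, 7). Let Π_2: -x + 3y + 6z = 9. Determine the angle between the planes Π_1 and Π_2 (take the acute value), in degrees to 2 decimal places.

EB = (5, 10, 10), EF = (-2, 5, 11); a normal to Π_1 is EB × EF = (60, -75, 45).
Using E: Π_1 has equation 60x - 75y + 45z = 210.
cos θ = |n₁·n₂| / (|n₁||n₂|) = |-15| / (√11250 · √46).
θ = arccos(0.02085) ≈ 88.81°.

88.81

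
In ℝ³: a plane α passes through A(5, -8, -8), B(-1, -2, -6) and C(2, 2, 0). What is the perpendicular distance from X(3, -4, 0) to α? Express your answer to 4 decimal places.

3.4112

AB = (-6, 6, 2), AC = (-3, 10, 8); a normal to α is AB × AC = (28, 42, -42).
Using A: α has equation 28x + 42y - 42z = 140.
n·X − d = (28)·(3) + (42)·(-4) + (-42)·(0) − 140 = -224; |n| = √4312.
Distance = |-224| / √4312 = 224/√4312 ≈ 3.4112.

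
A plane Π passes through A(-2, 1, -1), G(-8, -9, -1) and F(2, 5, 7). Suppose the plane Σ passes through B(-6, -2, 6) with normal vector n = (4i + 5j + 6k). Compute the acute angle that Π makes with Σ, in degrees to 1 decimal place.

88.9

AG = (-6, -10, 0), AF = (4, 4, 8); a normal to Π is AG × AF = (-80, 48, 16).
Using A: Π has equation -80x + 48y + 16z = 192.
Σ: n·r = n·B gives 4x + 5y + 6z = 2.
cos θ = |n₁·n₂| / (|n₁||n₂|) = |16| / (√8960 · √77).
θ = arccos(0.01926) ≈ 88.9°.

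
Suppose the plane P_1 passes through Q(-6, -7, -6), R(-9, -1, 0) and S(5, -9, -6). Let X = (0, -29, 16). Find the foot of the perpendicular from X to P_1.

(4, -7, -4)

QR = (-3, 6, 6), QS = (11, -2, 0); a normal to P_1 is QR × QS = (12, 66, -60).
Using Q: P_1 has equation 12x + 66y - 60z = -174.
Foot = X − λn with λ = (n·X − d)/|n|² = (-2874 − (-174))/8100 = -1/3.
Foot = (0, -29, 16) − (-1/3)·(12, 66, -60) = (4, -7, -4).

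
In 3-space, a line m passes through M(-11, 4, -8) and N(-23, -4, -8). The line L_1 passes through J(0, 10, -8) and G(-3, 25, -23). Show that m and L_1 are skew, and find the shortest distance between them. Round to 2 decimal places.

A direction vector for m is N − M = (-12, -8, 0).
A direction vector for L_1 is G − J = (-3, 15, -15).
Common perpendicular direction n = (-12, -8, 0) × (-3, 15, -15) = (120, -180, -204).
With w = (0, 10, -8) − (-11, 4, -8) = (11, 6, 0), w · n = 240.
Since n ≠ 0 the lines are not parallel, and w · n = 240 ≠ 0 so they do not intersect; hence they are skew.
Distance = |w · n| / |n| = |240| / √88416 ≈ 0.81.

0.81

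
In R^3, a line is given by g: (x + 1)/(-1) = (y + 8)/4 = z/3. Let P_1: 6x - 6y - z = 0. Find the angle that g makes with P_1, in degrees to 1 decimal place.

g has direction (-1, 4, 3) through (-1, -8, 0).
sin θ = |n·v| / (|n||v|) = |-33| / (√73 · √26) = 0.75747.
θ ≈ 49.2°.

49.2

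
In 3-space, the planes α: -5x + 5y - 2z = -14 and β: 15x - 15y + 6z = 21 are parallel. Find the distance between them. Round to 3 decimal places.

Rescale β by 1/(-3): -5x + 5y - 2z = -7. Then distance = |-14 − (-7)| / √54 ≈ 0.953.

0.953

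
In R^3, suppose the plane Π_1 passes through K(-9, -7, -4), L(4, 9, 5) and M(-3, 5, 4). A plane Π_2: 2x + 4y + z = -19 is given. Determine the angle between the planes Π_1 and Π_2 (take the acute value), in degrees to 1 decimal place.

74.3

KL = (13, 16, 9), KM = (6, 12, 8); a normal to Π_1 is KL × KM = (20, -50, 60).
Using K: Π_1 has equation 20x - 50y + 60z = -70.
cos θ = |n₁·n₂| / (|n₁||n₂|) = |-100| / (√6500 · √21).
θ = arccos(0.27067) ≈ 74.3°.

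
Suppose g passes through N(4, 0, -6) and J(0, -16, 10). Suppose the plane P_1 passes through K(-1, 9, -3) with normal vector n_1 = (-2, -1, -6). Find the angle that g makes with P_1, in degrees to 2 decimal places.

29.30

A direction vector for g is J − N = (-4, -16, 16).
P_1: n_1·r = n_1·K gives -2x - y - 6z = 11.
sin θ = |n·v| / (|n||v|) = |-72| / (√41 · √528) = 0.48935.
θ ≈ 29.30°.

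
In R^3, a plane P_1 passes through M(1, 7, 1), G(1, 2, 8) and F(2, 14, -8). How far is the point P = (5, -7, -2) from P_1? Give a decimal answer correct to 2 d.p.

MG = (0, -5, 7), MF = (1, 7, -9); a normal to P_1 is MG × MF = (-4, 7, 5).
Using M: P_1 has equation -4x + 7y + 5z = 50.
n·P − d = (-4)·(5) + (7)·(-7) + (5)·(-2) − 50 = -129; |n| = √90.
Distance = |-129| / √90 = 129/√90 ≈ 13.60.

13.60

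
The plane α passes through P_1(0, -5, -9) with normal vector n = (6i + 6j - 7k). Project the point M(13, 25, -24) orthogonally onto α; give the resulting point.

(-5, 7, -3)

α: n·r = n·P_1 gives 6x + 6y - 7z = 33.
Foot = M − λn with λ = (n·M − d)/|n|² = (396 − 33)/121 = 3.
Foot = (13, 25, -24) − 3·(6, 6, -7) = (-5, 7, -3).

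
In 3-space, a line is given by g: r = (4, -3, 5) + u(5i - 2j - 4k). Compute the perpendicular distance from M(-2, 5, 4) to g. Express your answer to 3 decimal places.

Taking (4, -3, 5) on g with direction v = (5, -2, -4): w = M − (4, -3, 5) = (-6, 8, -1), and w × v = (-34, -29, -28).
Distance = |w × v| / |v| = √2781 / √45 ≈ 7.861.

7.861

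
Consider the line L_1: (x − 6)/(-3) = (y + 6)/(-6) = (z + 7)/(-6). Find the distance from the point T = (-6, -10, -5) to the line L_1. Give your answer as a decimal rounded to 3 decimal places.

11.643

L_1 has direction (-3, -6, -6) through (6, -6, -7).
Taking (6, -6, -7) on L_1 with direction v = (-3, -6, -6): w = T − (6, -6, -7) = (-12, -4, 2), and w × v = (36, -78, 60).
Distance = |w × v| / |v| = √10980 / √81 ≈ 11.643.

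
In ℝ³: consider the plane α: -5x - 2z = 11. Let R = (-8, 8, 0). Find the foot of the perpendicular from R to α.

Foot = R − λn with λ = (n·R − d)/|n|² = (40 − 11)/29 = 1.
Foot = (-8, 8, 0) − 1·(-5, 0, -2) = (-3, 8, 2).

(-3, 8, 2)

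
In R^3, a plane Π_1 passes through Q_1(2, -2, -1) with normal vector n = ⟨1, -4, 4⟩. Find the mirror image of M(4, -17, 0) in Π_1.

Π_1: n·r = n·Q_1 gives x - 4y + 4z = 6.
λ = (n·M − d)/|n|² = (72 − 6)/33 = 2.
Reflection = M − 2λn = (4, -17, 0) − 4·(1, -4, 4) = (0, -1, -16).

(0, -1, -16)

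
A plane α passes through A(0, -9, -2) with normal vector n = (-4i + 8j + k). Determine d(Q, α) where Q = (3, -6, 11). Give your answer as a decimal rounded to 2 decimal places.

2.78

α: n·r = n·A gives -4x + 8y + z = -74.
n·Q − d = (-4)·(3) + (8)·(-6) + (1)·(11) − (-74) = 25; |n| = √81.
Distance = |25| / √81 = 25/√81 ≈ 2.78.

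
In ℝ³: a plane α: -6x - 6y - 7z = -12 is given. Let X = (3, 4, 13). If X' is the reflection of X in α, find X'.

(-9, -8, -1)

λ = (n·X − d)/|n|² = (-133 − (-12))/121 = -1.
Reflection = X − 2λn = (3, 4, 13) − (-2)·(-6, -6, -7) = (-9, -8, -1).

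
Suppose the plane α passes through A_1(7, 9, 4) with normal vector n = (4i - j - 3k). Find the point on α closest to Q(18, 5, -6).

(6, 8, 3)

α: n·r = n·A_1 gives 4x - y - 3z = 7.
Foot = Q − λn with λ = (n·Q − d)/|n|² = (85 − 7)/26 = 3.
Foot = (18, 5, -6) − 3·(4, -1, -3) = (6, 8, 3).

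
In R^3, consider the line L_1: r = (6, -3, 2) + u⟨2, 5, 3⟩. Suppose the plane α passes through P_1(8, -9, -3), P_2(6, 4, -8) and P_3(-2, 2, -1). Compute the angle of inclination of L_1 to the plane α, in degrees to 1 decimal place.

57.5

P_1P_2 = (-2, 13, -5), P_1P_3 = (-10, 11, 2); a normal to α is P_1P_2 × P_1P_3 = (81, 54, 108).
Using P_1: α has equation 81x + 54y + 108z = -162.
sin θ = |n·v| / (|n||v|) = |756| / (√21141 · √38) = 0.84347.
θ ≈ 57.5°.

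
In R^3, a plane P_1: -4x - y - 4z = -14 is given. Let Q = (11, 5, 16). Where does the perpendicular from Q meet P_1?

Foot = Q − λn with λ = (n·Q − d)/|n|² = (-113 − (-14))/33 = -3.
Foot = (11, 5, 16) − (-3)·(-4, -1, -4) = (-1, 2, 4).

(-1, 2, 4)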